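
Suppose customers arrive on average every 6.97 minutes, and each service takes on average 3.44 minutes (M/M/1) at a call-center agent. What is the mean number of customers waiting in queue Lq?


λ = 60/6.97 = 8.6083 /hr
μ = 60/3.44 = 17.4419 /hr
ρ = λ/μ = 8.6083/17.4419 = 0.4935
Lq = ρ²/(1−ρ) = 0.2436/0.5065 = 0.4810

Final: 0.4810


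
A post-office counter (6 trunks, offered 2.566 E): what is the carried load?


B(6,2.566) = 0.030964 (Erlang-B)
Carried load = a(1 − B) = 2.566·(1 − 0.030964) = 2.566·0.969036 = 2.4865 E

Final: 2.4865 Erlangs


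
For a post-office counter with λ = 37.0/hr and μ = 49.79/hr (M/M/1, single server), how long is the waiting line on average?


ρ = 37.0/49.79 = 0.7431
Lq = ρ²/(1−ρ) = 0.5522/0.2569 = 2.1498

Final: 2.1498


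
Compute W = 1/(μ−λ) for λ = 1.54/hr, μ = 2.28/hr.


W = 1/(μ−λ) = 1/(2.28 − 1.54) = 1/0.7400 = 1.3514 hr

Final: 1.3514 hr


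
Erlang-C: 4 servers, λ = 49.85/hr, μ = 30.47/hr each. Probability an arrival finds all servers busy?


a = λ/μ = 1.6360; ρ = a/4 = 0.4090
P₀ = 0.191965 (from M/M/c formula)
C(c,a) = [a^c/(c!(1−ρ))]·P₀ = [7.16425/(24·0.5910)]·0.191965
= 0.50510·0.191965 = 0.096962

Final: 0.096962


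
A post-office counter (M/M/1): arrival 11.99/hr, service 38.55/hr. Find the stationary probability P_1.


ρ = 11.99/38.55 = 0.3110
P_n = (1−ρ)·ρ^n = (1 − 0.3110)·0.3110^1 = 0.6890·0.311025 = 0.214288

Final: 0.214288


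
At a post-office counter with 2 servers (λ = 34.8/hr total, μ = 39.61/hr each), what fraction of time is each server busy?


ρ = λ/(cμ) = 34.8/(2·39.61) = 34.8/79.22 = 0.4393

Final: 0.4393


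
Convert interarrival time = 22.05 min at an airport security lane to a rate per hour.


λ = 1/(interarrival time) in consistent units.
1 hour = 60 min, so λ = 60/22.05 = 2.7211 per hour

Final: 2.7211 /hr


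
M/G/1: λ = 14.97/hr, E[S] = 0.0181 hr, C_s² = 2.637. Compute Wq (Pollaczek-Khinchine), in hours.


ρ = λ·E[S] = 14.97·0.0181 = 0.2710
E[S²] = E[S]²(1+C_s²) = 0.0181²·(1+2.637) = 0.001192
Wq = λ·E[S²]/(2(1−ρ)) = 14.97·0.001192/(2·0.7290) = 0.01223 hr

Final: 0.01223 hr


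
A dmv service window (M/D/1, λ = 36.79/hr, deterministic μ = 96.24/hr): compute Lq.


ρ = 36.79/96.24 = 0.3823
M/D/1: Lq = ρ²/(2(1−ρ)) = 0.1461/(2·0.6177) = 0.11828

Final: 0.11828


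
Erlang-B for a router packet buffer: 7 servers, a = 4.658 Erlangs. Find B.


B(c,a) = (a^c/c!) / Σ_{k=0}^{c} a^k/k!
a^7/7! = 9.439867
Σ terms (k=0..7): 1.00000 + 4.65800 + 10.84848 + 16.84408 + 19.61493 + 18.27327 + 14.18615 + 9.43987 = 94.864763
B = 9.439867/94.864763 = 0.099509

Final: 0.099509


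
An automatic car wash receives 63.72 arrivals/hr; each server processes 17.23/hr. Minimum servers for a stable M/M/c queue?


Stability requires cμ > λ ⇔ c > λ/μ.
λ/μ = 63.72/17.23 = 3.6982
Minimum integer c = ⌊3.6982⌋ + 1 = 4
Check: 4·17.23 = 68.92 > 63.72, while 3·17.23 = 51.69 ≤ 63.72

Final: 4 servers


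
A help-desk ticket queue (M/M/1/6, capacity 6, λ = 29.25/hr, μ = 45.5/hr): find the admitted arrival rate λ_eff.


ρ = 0.6429; P_K = (1−ρ)ρ^6/(1−ρ^7) = 0.026406
λ_eff = λ(1 − P_K) = 29.25·(1 − 0.026406) = 29.25·0.973594 = 28.4776 /hr

Final: 28.4776 /hr


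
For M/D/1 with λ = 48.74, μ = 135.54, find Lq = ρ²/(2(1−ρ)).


ρ = 48.74/135.54 = 0.3596
M/D/1: Lq = ρ²/(2(1−ρ)) = 0.1293/(2·0.6404) = 0.10096

Final: 0.10096


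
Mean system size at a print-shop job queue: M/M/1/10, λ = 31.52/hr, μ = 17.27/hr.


ρ = 31.52/17.27 = 1.8251
L = ρ[1 − (K+1)ρ^K + Kρ^(K+1)] / [(1−ρ)(1−ρ^(K+1))]
Numerator: 1.8251·(1 − 11·410.146219 + 10·748.570285) = 5429.934965
Denominator: (-0.8251)·(-747.570285) = 616.842882
L = 5429.934965/616.842882 = 8.8028

Final: 8.8028


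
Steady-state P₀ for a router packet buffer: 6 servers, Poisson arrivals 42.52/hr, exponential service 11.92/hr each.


a = λ/μ = 42.52/11.92 = 3.5671; ρ = a/c = 0.5945
Σ_{k=0}^{5} a^k/k! (terms k=0..5) = 1.00000 + 3.56711 + 6.36215 + 7.56484 + 6.74616 + 4.81287 = 30.05313
Tail: a^6/(6!(1−ρ)) = 2060.16499/(720·0.4055) = 7.05666
P₀ = 1/(30.05313 + 7.05666) = 1/37.10979 = 0.026947

Final: 0.026947


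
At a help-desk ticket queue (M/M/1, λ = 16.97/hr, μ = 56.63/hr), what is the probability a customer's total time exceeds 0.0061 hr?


W ~ Exponential(μ−λ) for M/M/1.
μ − λ = 56.63 − 16.97 = 39.6600
P(W > t) = e^{−(μ−λ)t} = e^{−0.2419} = 0.785114

Final: 0.785114


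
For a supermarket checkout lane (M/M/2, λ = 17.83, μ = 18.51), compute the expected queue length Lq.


a = λ/μ = 0.9633; ρ = a/2 = 0.4816
P₀ = 0.349863
Lq = P₀·a^c·ρ / (c!·(1−ρ)²) = 0.349863·0.92788·0.4816/(2·0.26871)
= 0.29094

Final: 0.29094


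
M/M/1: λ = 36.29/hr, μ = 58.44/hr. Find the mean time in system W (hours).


W = 1/(μ−λ) = 1/(58.44 − 36.29) = 1/22.15 = 0.04515 hr

Final: 0.04515 hr


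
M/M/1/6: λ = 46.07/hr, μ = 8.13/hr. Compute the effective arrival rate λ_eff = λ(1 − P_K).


ρ = 5.6667; P_K = (1−ρ)ρ^6/(1−ρ^7) = 0.823534
λ_eff = λ(1 − P_K) = 46.07·(1 − 0.823534) = 46.07·0.176466 = 8.1298 /hr

Final: 8.1298 /hr


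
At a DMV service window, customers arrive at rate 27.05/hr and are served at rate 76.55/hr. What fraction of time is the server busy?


ρ = λ/μ = 27.05/76.55 = 0.3534

Final: 0.3534


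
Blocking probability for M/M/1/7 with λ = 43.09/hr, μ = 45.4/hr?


ρ = λ/μ = 43.09/45.4 = 0.9491
P_K = (1−ρ)ρ^K/(1−ρ^(K+1)) = (0.05088·0.693816)/(1 − 0.658514)
= 0.035302/0.341486 = 0.103378

Final: 0.103378


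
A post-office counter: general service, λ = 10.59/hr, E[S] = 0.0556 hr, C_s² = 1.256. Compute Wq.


ρ = λ·E[S] = 10.59·0.0556 = 0.5888
E[S²] = E[S]²(1+C_s²) = 0.0556²·(1+1.256) = 0.006974
Wq = λ·E[S²]/(2(1−ρ)) = 10.59·0.006974/(2·0.4112) = 0.08981 hr

Final: 0.08981 hr


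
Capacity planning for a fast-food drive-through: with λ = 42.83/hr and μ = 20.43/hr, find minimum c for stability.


Stability requires cμ > λ ⇔ c > λ/μ.
λ/μ = 42.83/20.43 = 2.0964
Minimum integer c = ⌊2.0964⌋ + 1 = 3
Check: 3·20.43 = 61.29 > 42.83, while 2·20.43 = 40.86 ≤ 42.83

Final: 3 servers


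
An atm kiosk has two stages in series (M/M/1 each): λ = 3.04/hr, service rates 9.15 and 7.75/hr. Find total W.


Each node sees arrival rate λ = 3.04/hr (tandem ⇒ throughput preserved).
W₁ = 1/(μ₁−λ) = 1/(9.15−3.04) = 0.16367 hr
W₂ = 1/(μ₂−λ) = 1/(7.75−3.04) = 0.21231 hr
W_total = W₁ + W₂ = 0.16367 + 0.21231 = 0.37598 hr

Final: 0.37598 hr


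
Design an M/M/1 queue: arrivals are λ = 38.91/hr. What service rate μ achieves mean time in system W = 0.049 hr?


W = 1/(μ−λ) ⇒ μ − λ = 1/W = 1/0.049 = 20.4082
μ = λ + 1/W = 38.91 + 20.4082 = 59.3182 per hr

Final: 59.3182 /hr


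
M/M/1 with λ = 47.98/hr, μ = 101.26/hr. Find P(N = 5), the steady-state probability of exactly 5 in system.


ρ = 47.98/101.26 = 0.4738
P_n = (1−ρ)·ρ^n = (1 − 0.4738)·0.4738^5 = 0.5262·0.023884 = 0.012567

Final: 0.012567


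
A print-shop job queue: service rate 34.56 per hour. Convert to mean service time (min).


Mean service time = 1/μ = 1/34.56 hour = 0.02894 hour
In minutes: 0.02894 × 60 = 1.7361 min

Final: 1.7361 min


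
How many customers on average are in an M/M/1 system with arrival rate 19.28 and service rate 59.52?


ρ = λ/μ = 19.28/59.52 = 0.3239
L = ρ/(1−ρ) = 0.3239/(1 − 0.3239) = 0.3239/0.6761 = 0.4791

Final: 0.4791


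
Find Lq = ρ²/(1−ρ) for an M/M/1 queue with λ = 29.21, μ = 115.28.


ρ = 29.21/115.28 = 0.2534
Lq = ρ²/(1−ρ) = 0.06420/0.7466 = 0.08599

Final: 0.08599


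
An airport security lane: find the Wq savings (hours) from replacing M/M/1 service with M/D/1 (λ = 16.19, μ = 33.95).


ρ = 16.19/33.95 = 0.4769
Wq(M/M/1) = ρ/(μ−λ) = 0.4769/17.76 = 0.02685 hr
Wq(M/D/1) = ρ/(2(μ−λ)) = 0.01343 hr
Savings = 0.02685 − 0.01343 = 0.01343 hr

Final: 0.01343 hr


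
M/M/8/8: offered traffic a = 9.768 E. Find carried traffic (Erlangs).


B(8,9.768) = 0.327334 (Erlang-B)
Carried load = a(1 − B) = 9.768·(1 − 0.327334) = 9.768·0.672666 = 6.5706 E

Final: 6.5706 Erlangs


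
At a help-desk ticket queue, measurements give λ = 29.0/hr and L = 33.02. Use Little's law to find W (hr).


W = L/λ = 33.02/29.0 = 1.1386 hr

Final: 1.1386 hr


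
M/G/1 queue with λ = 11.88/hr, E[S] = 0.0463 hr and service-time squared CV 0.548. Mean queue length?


ρ = λ·E[S] = 11.88·0.0463 = 0.5500
Lq = ρ²(1+C_s²)/(2(1−ρ)) = 0.3025·(1+0.548)/(2·0.4500)
= 0.3025·1.5480/0.8999 = 0.52043

Final: 0.52043


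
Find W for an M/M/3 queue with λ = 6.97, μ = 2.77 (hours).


a = 2.5162; ρ = 0.8387; P₀ = 0.043199
Lq = P₀·a^c·ρ/(c!(1−ρ)²) = 3.70005
Wq = Lq/λ = 3.70005/6.97 = 0.53085 hr
W = Wq + 1/μ = 0.53085 + 0.36101 = 0.89186 hr

Final: 0.89186 hr


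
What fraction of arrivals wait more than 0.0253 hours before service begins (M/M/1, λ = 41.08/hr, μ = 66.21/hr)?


ρ = 41.08/66.21 = 0.6205
P(Wq > t) = ρ·e^{−(μ−λ)t} = 0.6205·e^{−0.6358}
= 0.6205·0.529518 = 0.328539

Final: 0.328539


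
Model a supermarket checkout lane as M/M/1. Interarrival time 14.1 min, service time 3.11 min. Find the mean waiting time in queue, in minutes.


λ = 60/14.1 = 4.2553 /hr
μ = 60/3.11 = 19.2926 /hr
ρ = λ/μ = 4.2553/19.2926 = 0.2206
Wq = ρ/(μ−λ) = 0.2206/(19.2926−4.2553) = 0.01467 hr
In minutes: 0.01467·60 = 0.8801 min

Final: 0.8801 min


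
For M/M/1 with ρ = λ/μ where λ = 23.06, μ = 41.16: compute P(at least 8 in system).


ρ = 23.06/41.16 = 0.5603
P(N ≥ n) = ρ^n = 0.5603^8 = 0.009707

Final: 0.009707


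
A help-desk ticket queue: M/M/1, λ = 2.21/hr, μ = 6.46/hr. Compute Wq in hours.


ρ = 2.21/6.46 = 0.3421
Wq = ρ/(μ−λ) = 0.3421/(6.46 − 2.21) = 0.3421/4.25 = 0.08050 hr

Final: 0.08050 hr


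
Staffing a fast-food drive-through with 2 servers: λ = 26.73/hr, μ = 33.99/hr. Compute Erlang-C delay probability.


a = λ/μ = 0.7864; ρ = a/2 = 0.3932
P₀ = 0.435540 (from M/M/c formula)
C(c,a) = [a^c/(c!(1−ρ))]·P₀ = [0.61844/(2·0.6068)]·0.435540
= 0.50959·0.435540 = 0.221948

Final: 0.221948


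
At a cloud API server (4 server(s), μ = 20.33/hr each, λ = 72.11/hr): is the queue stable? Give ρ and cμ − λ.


Total capacity cμ = 4·20.33 = 81.32/hr
ρ = λ/(cμ) = 72.11/81.32 = 0.8867
Stable ⇔ ρ < 1: YES
Spare capacity = cμ − λ = 81.32 − 72.11 = 9.21/hr

Final: ρ = 0.8867; stable; margin = 9.21/hr


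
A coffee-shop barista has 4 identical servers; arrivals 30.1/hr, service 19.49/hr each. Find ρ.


ρ = λ/(cμ) = 30.1/(4·19.49) = 30.1/77.96 = 0.3861

Final: 0.3861


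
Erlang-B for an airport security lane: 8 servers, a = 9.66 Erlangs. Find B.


B(c,a) = (a^c/c!) / Σ_{k=0}^{c} a^k/k!
a^8/8! = 1880.600243
Σ terms (k=0..8): 1.00000 + 9.66000 + 46.65780 + 150.23812 + 362.82505 + 700.97800 + 1128.57457 + 1557.43291 + 1880.60024 = 5837.966694
B = 1880.600243/5837.966694 = 0.322133

Final: 0.322133


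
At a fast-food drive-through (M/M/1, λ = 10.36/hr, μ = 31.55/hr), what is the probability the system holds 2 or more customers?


ρ = 10.36/31.55 = 0.3284
P(N ≥ n) = ρ^n = 0.3284^2 = 0.107825

Final: 0.107825


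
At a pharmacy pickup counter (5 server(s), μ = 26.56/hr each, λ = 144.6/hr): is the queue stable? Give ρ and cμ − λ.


Total capacity cμ = 5·26.56 = 132.80/hr
ρ = λ/(cμ) = 144.6/132.80 = 1.0889
Stable ⇔ ρ < 1: NO
Spare capacity = cμ − λ = 132.80 − 144.6 = -11.80/hr

Final: ρ = 1.0889; unstable; margin = -11.80/hr


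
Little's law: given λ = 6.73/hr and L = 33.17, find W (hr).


W = L/λ = 33.17/6.73 = 4.9287 hr

Final: 4.9287 hr


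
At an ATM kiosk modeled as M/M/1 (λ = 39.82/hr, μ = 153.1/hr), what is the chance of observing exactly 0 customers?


ρ = 39.82/153.1 = 0.2601
P_n = (1−ρ)·ρ^n = (1 − 0.2601)·0.2601^0 = 0.7399·1.000000 = 0.739909

Final: 0.739909


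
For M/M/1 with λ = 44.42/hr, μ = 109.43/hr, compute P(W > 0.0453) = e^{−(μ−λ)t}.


W ~ Exponential(μ−λ) for M/M/1.
μ − λ = 109.43 − 44.42 = 65.0100
P(W > t) = e^{−(μ−λ)t} = e^{−2.9450} = 0.052605

Final: 0.052605


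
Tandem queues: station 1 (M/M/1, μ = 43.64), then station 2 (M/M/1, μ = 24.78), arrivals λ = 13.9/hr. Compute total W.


Each node sees arrival rate λ = 13.9/hr (tandem ⇒ throughput preserved).
W₁ = 1/(μ₁−λ) = 1/(43.64−13.9) = 0.03362 hr
W₂ = 1/(μ₂−λ) = 1/(24.78−13.9) = 0.09191 hr
W_total = W₁ + W₂ = 0.03362 + 0.09191 = 0.12554 hr

Final: 0.12554 hr


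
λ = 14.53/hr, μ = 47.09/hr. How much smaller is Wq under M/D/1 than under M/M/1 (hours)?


ρ = 14.53/47.09 = 0.3086
Wq(M/M/1) = ρ/(μ−λ) = 0.3086/32.56 = 0.009477 hr
Wq(M/D/1) = ρ/(2(μ−λ)) = 0.004738 hr
Savings = 0.009477 − 0.004738 = 0.004738 hr

Final: 0.004738 hr


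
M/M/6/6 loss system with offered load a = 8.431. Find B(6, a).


B(c,a) = (a^c/c!) / Σ_{k=0}^{c} a^k/k!
a^6/6! = 498.817911
Σ terms (k=0..6): 1.00000 + 8.43100 + 35.54088 + 99.88172 + 210.52570 + 354.98843 + 498.81791 = 1209.185642
B = 498.817911/1209.185642 = 0.412524

Final: 0.412524


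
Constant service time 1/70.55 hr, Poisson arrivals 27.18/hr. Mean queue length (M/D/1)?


ρ = 27.18/70.55 = 0.3853
M/D/1: Lq = ρ²/(2(1−ρ)) = 0.1484/(2·0.6147) = 0.12072

Final: 0.12072


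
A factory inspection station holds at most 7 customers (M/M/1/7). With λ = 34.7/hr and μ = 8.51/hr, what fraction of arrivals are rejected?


ρ = λ/μ = 34.7/8.51 = 4.0776
P_K = (1−ρ)ρ^K/(1−ρ^(K+1)) = (-3.0776·18741.286635)/(1 − 76418.642330)
= -57677.355695/-76417.642330 = 0.754765

Final: 0.754765


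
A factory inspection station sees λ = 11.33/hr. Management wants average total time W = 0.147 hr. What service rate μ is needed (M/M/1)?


W = 1/(μ−λ) ⇒ μ − λ = 1/W = 1/0.147 = 6.8027
μ = λ + 1/W = 11.33 + 6.8027 = 18.1327 per hr

Final: 18.1327 /hr


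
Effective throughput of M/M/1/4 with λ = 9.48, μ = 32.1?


ρ = 0.2953; P_K = (1−ρ)ρ^4/(1−ρ^5) = 0.005373
λ_eff = λ(1 − P_K) = 9.48·(1 − 0.005373) = 9.48·0.994627 = 9.4291 /hr

Final: 9.4291 /hr


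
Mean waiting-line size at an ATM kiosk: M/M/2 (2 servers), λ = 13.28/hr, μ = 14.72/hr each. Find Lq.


a = λ/μ = 0.9022; ρ = a/2 = 0.4511
P₀ = 0.378277
Lq = P₀·a^c·ρ / (c!·(1−ρ)²) = 0.378277·0.81392·0.4511/(2·0.30131)
= 0.23047

Final: 0.23047


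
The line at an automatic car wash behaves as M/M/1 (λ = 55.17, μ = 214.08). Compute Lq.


ρ = 55.17/214.08 = 0.2577
Lq = ρ²/(1−ρ) = 0.06641/0.7423 = 0.08947

Final: 0.08947


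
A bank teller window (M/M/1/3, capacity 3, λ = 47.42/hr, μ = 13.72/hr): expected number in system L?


ρ = 47.42/13.72 = 3.4563
L = ρ[1 − (K+1)ρ^K + Kρ^(K+1)] / [(1−ρ)(1−ρ^(K+1))]
Numerator: 3.4563·(1 − 4·41.287854 + 3·142.701899) = 912.296789
Denominator: (-2.4563)·(-141.701899) = 348.057872
L = 912.296789/348.057872 = 2.6211

Final: 2.6211


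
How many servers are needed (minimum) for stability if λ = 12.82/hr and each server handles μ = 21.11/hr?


Stability requires cμ > λ ⇔ c > λ/μ.
λ/μ = 12.82/21.11 = 0.6073
Minimum integer c = ⌊0.6073⌋ + 1 = 1
Check: 1·21.11 = 21.11 > 12.82, while 0·21.11 = 0.00 ≤ 12.82

Final: 1 servers


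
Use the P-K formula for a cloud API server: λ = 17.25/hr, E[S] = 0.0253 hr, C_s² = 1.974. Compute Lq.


ρ = λ·E[S] = 17.25·0.0253 = 0.4364
Lq = ρ²(1+C_s²)/(2(1−ρ)) = 0.1905·(1+1.974)/(2·0.5636)
= 0.1905·2.9740/1.1271 = 0.50255

Final: 0.50255


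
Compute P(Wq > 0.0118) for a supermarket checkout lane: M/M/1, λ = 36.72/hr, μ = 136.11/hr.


ρ = 36.72/136.11 = 0.2698
P(Wq > t) = ρ·e^{−(μ−λ)t} = 0.2698·e^{−1.1728}
= 0.2698·0.309499 = 0.083497

Final: 0.083497


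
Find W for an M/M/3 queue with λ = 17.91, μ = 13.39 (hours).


a = 1.3376; ρ = 0.4459; P₀ = 0.253047
Lq = P₀·a^c·ρ/(c!(1−ρ)²) = 0.14654
Wq = Lq/λ = 0.14654/17.91 = 0.008182 hr
W = Wq + 1/μ = 0.008182 + 0.07468 = 0.08286 hr

Final: 0.08286 hr


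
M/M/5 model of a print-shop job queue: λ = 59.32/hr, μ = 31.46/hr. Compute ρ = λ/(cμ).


ρ = λ/(cμ) = 59.32/(5·31.46) = 59.32/157.30 = 0.3771

Final: 0.3771


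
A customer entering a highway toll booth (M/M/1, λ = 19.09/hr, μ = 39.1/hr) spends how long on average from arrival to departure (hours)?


W = 1/(μ−λ) = 1/(39.1 − 19.09) = 1/20.01 = 0.04998 hr

Final: 0.04998 hr


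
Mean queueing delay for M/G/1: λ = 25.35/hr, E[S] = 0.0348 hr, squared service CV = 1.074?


ρ = λ·E[S] = 25.35·0.0348 = 0.8822
E[S²] = E[S]²(1+C_s²) = 0.0348²·(1+1.074) = 0.002512
Wq = λ·E[S²]/(2(1−ρ)) = 25.35·0.002512/(2·0.1178) = 0.27021 hr

Final: 0.27021 hr


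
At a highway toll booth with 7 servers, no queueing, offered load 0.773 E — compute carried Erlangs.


B(7,0.773) = 0.00001510 (Erlang-B)
Carried load = a(1 − B) = 0.773·(1 − 0.00001510) = 0.773·0.999985 = 0.7730 E

Final: 0.7730 Erlangs


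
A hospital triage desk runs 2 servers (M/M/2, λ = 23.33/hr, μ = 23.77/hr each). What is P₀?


a = λ/μ = 23.33/23.77 = 0.9815; ρ = a/c = 0.4907
Σ_{k=0}^{1} a^k/k! (terms k=0..1) = 1.00000 + 0.98149 = 1.98149
Tail: a^2/(2!(1−ρ)) = 0.96332/(2·0.5093) = 0.94581
P₀ = 1/(1.98149 + 0.94581) = 1/2.92730 = 0.341611

Final: 0.341611


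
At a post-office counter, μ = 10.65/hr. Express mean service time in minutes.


Mean service time = 1/μ = 1/10.65 hour = 0.09390 hour
In minutes: 0.09390 × 60 = 5.6338 min

Final: 5.6338 min


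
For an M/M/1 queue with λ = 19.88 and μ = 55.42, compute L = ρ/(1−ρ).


ρ = λ/μ = 19.88/55.42 = 0.3587
L = ρ/(1−ρ) = 0.3587/(1 − 0.3587) = 0.3587/0.6413 = 0.5594

Final: 0.5594


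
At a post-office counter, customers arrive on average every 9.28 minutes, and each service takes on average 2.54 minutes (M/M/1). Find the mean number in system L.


λ = 60/9.28 = 6.4655 /hr
μ = 60/2.54 = 23.6220 /hr
ρ = λ/μ = 6.4655/23.6220 = 0.2737
L = ρ/(1−ρ) = 0.2737/0.7263 = 0.3769

Final: 0.3769


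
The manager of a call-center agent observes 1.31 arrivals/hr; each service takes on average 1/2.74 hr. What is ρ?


ρ = λ/μ = 1.31/2.74 = 0.4781

Final: 0.4781


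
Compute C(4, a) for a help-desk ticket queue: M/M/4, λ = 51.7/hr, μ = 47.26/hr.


a = λ/μ = 1.0939; ρ = a/4 = 0.2735
P₀ = 0.334153 (from M/M/c formula)
C(c,a) = [a^c/(c!(1−ρ))]·P₀ = [1.43215/(24·0.7265)]·0.334153
= 0.08214·0.334153 = 0.027446

Final: 0.027446


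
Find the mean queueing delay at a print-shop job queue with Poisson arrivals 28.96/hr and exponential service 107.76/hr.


ρ = 28.96/107.76 = 0.2687
Wq = ρ/(μ−λ) = 0.2687/(107.76 − 28.96) = 0.2687/78.80 = 0.003410 hr

Final: 0.003410 hr


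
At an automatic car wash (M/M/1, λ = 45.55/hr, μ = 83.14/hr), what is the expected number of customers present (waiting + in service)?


ρ = λ/μ = 45.55/83.14 = 0.5479
L = ρ/(1−ρ) = 0.5479/(1 − 0.5479) = 0.5479/0.4521 = 1.2118

Final: 1.2118


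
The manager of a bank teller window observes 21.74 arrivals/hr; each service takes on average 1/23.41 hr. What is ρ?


ρ = λ/μ = 21.74/23.41 = 0.9287

Final: 0.9287


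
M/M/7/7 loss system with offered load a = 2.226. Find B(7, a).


B(c,a) = (a^c/c!) / Σ_{k=0}^{c} a^k/k!
a^7/7! = 0.053734
Σ terms (k=0..7): 1.00000 + 2.22600 + 2.47754 + 1.83833 + 1.02303 + 0.45545 + 0.16897 + 0.05373 = 9.243065
B = 0.053734/9.243065 = 0.005813

Final: 0.005813


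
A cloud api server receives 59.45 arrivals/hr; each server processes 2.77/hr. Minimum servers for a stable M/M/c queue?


Stability requires cμ > λ ⇔ c > λ/μ.
λ/μ = 59.45/2.77 = 21.4621
Minimum integer c = ⌊21.4621⌋ + 1 = 22
Check: 22·2.77 = 60.94 > 59.45, while 21·2.77 = 58.17 ≤ 59.45

Final: 22 servers


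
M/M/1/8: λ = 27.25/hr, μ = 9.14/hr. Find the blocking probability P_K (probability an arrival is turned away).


ρ = λ/μ = 27.25/9.14 = 2.9814
P_K = (1−ρ)ρ^K/(1−ρ^(K+1)) = (-1.9814·6242.556576)/(1 − 18611.560908)
= -12369.004332/-18610.560908 = 0.664623

Final: 0.664623


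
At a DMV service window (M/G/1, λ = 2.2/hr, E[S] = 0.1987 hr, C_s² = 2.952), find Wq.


ρ = λ·E[S] = 2.2·0.1987 = 0.4371
E[S²] = E[S]²(1+C_s²) = 0.1987²·(1+2.952) = 0.156032
Wq = λ·E[S²]/(2(1−ρ)) = 2.2·0.156032/(2·0.5629) = 0.30493 hr

Final: 0.30493 hr


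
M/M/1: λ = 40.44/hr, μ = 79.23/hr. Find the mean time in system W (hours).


W = 1/(μ−λ) = 1/(79.23 − 40.44) = 1/38.79 = 0.02578 hr

Final: 0.02578 hr


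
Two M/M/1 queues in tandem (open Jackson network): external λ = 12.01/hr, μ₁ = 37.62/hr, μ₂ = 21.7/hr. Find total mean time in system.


Each node sees arrival rate λ = 12.01/hr (tandem ⇒ throughput preserved).
W₁ = 1/(μ₁−λ) = 1/(37.62−12.01) = 0.03905 hr
W₂ = 1/(μ₂−λ) = 1/(21.7−12.01) = 0.10320 hr
W_total = W₁ + W₂ = 0.03905 + 0.10320 = 0.14225 hr

Final: 0.14225 hr


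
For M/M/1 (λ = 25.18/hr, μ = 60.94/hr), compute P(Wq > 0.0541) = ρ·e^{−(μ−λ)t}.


ρ = 25.18/60.94 = 0.4132
P(Wq > t) = ρ·e^{−(μ−λ)t} = 0.4132·e^{−1.9346}
= 0.4132·0.144480 = 0.059698

Final: 0.059698


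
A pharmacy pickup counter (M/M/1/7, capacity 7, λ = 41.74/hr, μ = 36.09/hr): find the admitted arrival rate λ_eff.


ρ = 1.1566; P_K = (1−ρ)ρ^7/(1−ρ^8) = 0.196854
λ_eff = λ(1 − P_K) = 41.74·(1 − 0.196854) = 41.74·0.803146 = 33.5233 /hr

Final: 33.5233 /hr


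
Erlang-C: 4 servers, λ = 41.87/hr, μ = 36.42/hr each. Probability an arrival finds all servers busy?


a = λ/μ = 1.1496; ρ = a/4 = 0.2874
P₀ = 0.315869 (from M/M/c formula)
C(c,a) = [a^c/(c!(1−ρ))]·P₀ = [1.74684/(24·0.7126)]·0.315869
= 0.10214·0.315869 = 0.032263

Final: 0.032263


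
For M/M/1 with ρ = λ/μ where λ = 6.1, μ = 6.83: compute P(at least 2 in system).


ρ = 6.1/6.83 = 0.8931
P(N ≥ n) = ρ^n = 0.8931^2 = 0.797661

Final: 0.797661


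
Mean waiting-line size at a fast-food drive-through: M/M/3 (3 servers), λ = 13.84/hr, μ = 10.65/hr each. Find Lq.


a = λ/μ = 1.2995; ρ = a/3 = 0.4332
P₀ = 0.263907
Lq = P₀·a^c·ρ / (c!·(1−ρ)²) = 0.263907·2.19462·0.4332/(6·0.32129)
= 0.13015

Final: 0.13015


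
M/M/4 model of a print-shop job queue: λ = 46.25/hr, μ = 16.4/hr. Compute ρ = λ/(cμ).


ρ = λ/(cμ) = 46.25/(4·16.4) = 46.25/65.60 = 0.7050

Final: 0.7050


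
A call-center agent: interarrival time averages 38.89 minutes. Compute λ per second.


λ = 1/(interarrival time) in consistent units.
1 second = 0.0166667 min, so λ = 0.0166667/38.89 = 0.0004286 per second

Final: 0.0004286 /sec


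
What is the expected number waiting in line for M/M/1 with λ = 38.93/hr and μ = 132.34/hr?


ρ = 38.93/132.34 = 0.2942
Lq = ρ²/(1−ρ) = 0.08653/0.7058 = 0.1226

Final: 0.1226


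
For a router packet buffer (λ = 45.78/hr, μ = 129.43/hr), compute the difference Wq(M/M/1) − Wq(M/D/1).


ρ = 45.78/129.43 = 0.3537
Wq(M/M/1) = ρ/(μ−λ) = 0.3537/83.65 = 0.004228 hr
Wq(M/D/1) = ρ/(2(μ−λ)) = 0.002114 hr
Savings = 0.004228 − 0.002114 = 0.002114 hr

Final: 0.002114 hr


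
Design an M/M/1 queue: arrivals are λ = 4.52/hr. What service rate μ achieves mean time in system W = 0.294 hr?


W = 1/(μ−λ) ⇒ μ − λ = 1/W = 1/0.294 = 3.4014
μ = λ + 1/W = 4.52 + 3.4014 = 7.9214 per hr

Final: 7.9214 /hr


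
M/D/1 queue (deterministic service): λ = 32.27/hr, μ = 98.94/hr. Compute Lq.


ρ = 32.27/98.94 = 0.3262
M/D/1: Lq = ρ²/(2(1−ρ)) = 0.1064/(2·0.6738) = 0.07893

Final: 0.07893


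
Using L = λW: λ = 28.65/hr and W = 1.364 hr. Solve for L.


L = λW = 28.65·1.364 = 39.0786

Final: 39.0786


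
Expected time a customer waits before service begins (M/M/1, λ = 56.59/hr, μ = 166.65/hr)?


ρ = 56.59/166.65 = 0.3396
Wq = ρ/(μ−λ) = 0.3396/(166.65 − 56.59) = 0.3396/110.06 = 0.003085 hr

Final: 0.003085 hr


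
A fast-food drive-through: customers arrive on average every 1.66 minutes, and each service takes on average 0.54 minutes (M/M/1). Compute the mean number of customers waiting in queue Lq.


λ = 60/1.66 = 36.1446 /hr
μ = 60/0.54 = 111.1111 /hr
ρ = λ/μ = 36.1446/111.1111 = 0.3253
Lq = ρ²/(1−ρ) = 0.1058/0.6747 = 0.1568

Final: 0.1568


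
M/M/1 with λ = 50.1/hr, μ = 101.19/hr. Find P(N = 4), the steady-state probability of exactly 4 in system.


ρ = 50.1/101.19 = 0.4951
P_n = (1−ρ)·ρ^n = (1 − 0.4951)·0.4951^4 = 0.5049·0.060090 = 0.030339

Final: 0.030339


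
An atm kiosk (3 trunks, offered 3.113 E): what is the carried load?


B(3,3.113) = 0.359488 (Erlang-B)
Carried load = a(1 − B) = 3.113·(1 − 0.359488) = 3.113·0.640512 = 1.9939 E

Final: 1.9939 Erlangs


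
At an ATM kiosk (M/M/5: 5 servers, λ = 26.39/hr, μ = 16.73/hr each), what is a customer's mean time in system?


a = 1.5774; ρ = 0.3155; P₀ = 0.206078
Lq = P₀·a^c·ρ/(c!(1−ρ)²) = 0.01129
Wq = Lq/λ = 0.01129/26.39 = 0.0004279 hr
W = Wq + 1/μ = 0.0004279 + 0.05977 = 0.06020 hr

Final: 0.06020 hr


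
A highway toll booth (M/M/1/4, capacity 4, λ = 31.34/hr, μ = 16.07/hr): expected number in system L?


ρ = 31.34/16.07 = 1.9502
L = ρ[1 − (K+1)ρ^K + Kρ^(K+1)] / [(1−ρ)(1−ρ^(K+1))]
Numerator: 1.9502·(1 − 5·14.465467 + 4·28.210811) = 80.965067
Denominator: (-0.9502)·(-27.210811) = 25.856197
L = 80.965067/25.856197 = 3.1314

Final: 3.1314


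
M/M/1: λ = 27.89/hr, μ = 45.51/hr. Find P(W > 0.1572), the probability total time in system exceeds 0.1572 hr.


W ~ Exponential(μ−λ) for M/M/1.
μ − λ = 45.51 − 27.89 = 17.6200
P(W > t) = e^{−(μ−λ)t} = e^{−2.7699} = 0.062671

Final: 0.062671


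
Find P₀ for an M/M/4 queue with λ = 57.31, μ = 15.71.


a = λ/μ = 57.31/15.71 = 3.6480; ρ = a/c = 0.9120
Σ_{k=0}^{3} a^k/k! (terms k=0..3) = 1.00000 + 3.64799 + 6.65393 + 8.09117 = 19.39310
Tail: a^4/(4!(1−ρ)) = 177.09932/(24·0.08800) = 83.85263
P₀ = 1/(19.39310 + 83.85263) = 1/103.24573 = 0.009686

Final: 0.009686


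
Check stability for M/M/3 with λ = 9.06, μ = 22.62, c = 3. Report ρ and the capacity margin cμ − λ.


Total capacity cμ = 3·22.62 = 67.86/hr
ρ = λ/(cμ) = 9.06/67.86 = 0.1335
Stable ⇔ ρ < 1: YES
Spare capacity = cμ − λ = 67.86 − 9.06 = 58.80/hr

Final: ρ = 0.1335; stable; margin = 58.80/hr


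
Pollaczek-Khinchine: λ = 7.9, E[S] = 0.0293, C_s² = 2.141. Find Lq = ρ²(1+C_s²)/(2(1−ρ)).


ρ = λ·E[S] = 7.9·0.0293 = 0.2315
Lq = ρ²(1+C_s²)/(2(1−ρ)) = 0.05358·(1+2.141)/(2·0.7685)
= 0.05358·3.1410/1.5371 = 0.10949

Final: 0.10949


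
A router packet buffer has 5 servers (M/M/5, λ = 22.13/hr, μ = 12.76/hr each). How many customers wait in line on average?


a = λ/μ = 1.7343; ρ = a/5 = 0.3469
P₀ = 0.175905
Lq = P₀·a^c·ρ / (c!·(1−ρ)²) = 0.175905·15.69111·0.3469/(120·0.42659)
= 0.01870

Final: 0.01870


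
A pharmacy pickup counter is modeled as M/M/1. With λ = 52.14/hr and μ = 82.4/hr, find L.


ρ = λ/μ = 52.14/82.4 = 0.6328
L = ρ/(1−ρ) = 0.6328/(1 − 0.6328) = 0.6328/0.3672 = 1.7231

Final: 1.7231


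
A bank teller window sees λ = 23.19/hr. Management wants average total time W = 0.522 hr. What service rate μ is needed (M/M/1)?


W = 1/(μ−λ) ⇒ μ − λ = 1/W = 1/0.522 = 1.9157
μ = λ + 1/W = 23.19 + 1.9157 = 25.1057 per hr

Final: 25.1057 /hr


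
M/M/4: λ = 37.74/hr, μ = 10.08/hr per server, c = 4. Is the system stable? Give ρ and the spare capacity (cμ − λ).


Total capacity cμ = 4·10.08 = 40.32/hr
ρ = λ/(cμ) = 37.74/40.32 = 0.9360
Stable ⇔ ρ < 1: YES
Spare capacity = cμ − λ = 40.32 − 37.74 = 2.58/hr

Final: ρ = 0.9360; stable; margin = 2.58/hr


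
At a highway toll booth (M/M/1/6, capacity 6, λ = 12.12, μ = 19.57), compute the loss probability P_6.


ρ = λ/μ = 12.12/19.57 = 0.6193
P_K = (1−ρ)ρ^K/(1−ρ^(K+1)) = (0.3807·0.056425)/(1 − 0.034945)
= 0.021480/0.965055 = 0.022258

Final: 0.022258


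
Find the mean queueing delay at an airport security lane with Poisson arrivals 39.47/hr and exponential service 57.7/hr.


ρ = 39.47/57.7 = 0.6841
Wq = ρ/(μ−λ) = 0.6841/(57.7 − 39.47) = 0.6841/18.23 = 0.03752 hr

Final: 0.03752 hr


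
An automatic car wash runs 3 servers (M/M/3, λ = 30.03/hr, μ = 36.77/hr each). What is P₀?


a = λ/μ = 30.03/36.77 = 0.8167; ρ = a/c = 0.2722
Σ_{k=0}^{2} a^k/k! (terms k=0..2) = 1.00000 + 0.81670 + 0.33350 = 2.15020
Tail: a^3/(3!(1−ρ)) = 0.54473/(6·0.7278) = 0.12475
P₀ = 1/(2.15020 + 0.12475) = 1/2.27495 = 0.439571

Final: 0.439571


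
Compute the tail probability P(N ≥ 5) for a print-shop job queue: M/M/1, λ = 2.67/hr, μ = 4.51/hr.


ρ = 2.67/4.51 = 0.5920
P(N ≥ n) = ρ^n = 0.5920^5 = 0.072723

Final: 0.072723


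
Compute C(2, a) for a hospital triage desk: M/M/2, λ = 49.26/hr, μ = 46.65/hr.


a = λ/μ = 1.0559; ρ = a/2 = 0.5280
P₀ = 0.308923 (from M/M/c formula)
C(c,a) = [a^c/(c!(1−ρ))]·P₀ = [1.11503/(2·0.4720)]·0.308923
= 1.18111·0.308923 = 0.364871

Final: 0.364871


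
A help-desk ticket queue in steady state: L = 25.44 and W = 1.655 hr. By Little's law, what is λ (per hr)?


λ = L/W = 25.44/1.655 = 15.3716 /hr

Final: 15.3716 /hr


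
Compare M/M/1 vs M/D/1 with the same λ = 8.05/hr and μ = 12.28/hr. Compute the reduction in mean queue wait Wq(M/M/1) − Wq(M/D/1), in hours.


ρ = 8.05/12.28 = 0.6555
Wq(M/M/1) = ρ/(μ−λ) = 0.6555/4.23 = 0.15497 hr
Wq(M/D/1) = ρ/(2(μ−λ)) = 0.07749 hr
Savings = 0.15497 − 0.07749 = 0.07749 hr

Final: 0.07749 hr


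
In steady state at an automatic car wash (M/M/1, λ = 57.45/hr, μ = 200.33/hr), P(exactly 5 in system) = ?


ρ = 57.45/200.33 = 0.2868
P_n = (1−ρ)·ρ^n = (1 − 0.2868)·0.2868^5 = 0.7132·0.001940 = 0.001383

Final: 0.001383


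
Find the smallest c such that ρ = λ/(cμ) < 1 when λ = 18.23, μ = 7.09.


Stability requires cμ > λ ⇔ c > λ/μ.
λ/μ = 18.23/7.09 = 2.5712
Minimum integer c = ⌊2.5712⌋ + 1 = 3
Check: 3·7.09 = 21.27 > 18.23, while 2·7.09 = 14.18 ≤ 18.23

Final: 3 servers


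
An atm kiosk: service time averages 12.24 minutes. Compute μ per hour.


μ = 1/(service time) in consistent units.
1 hour = 60 min, so μ = 60/12.24 = 4.9020 per hour

Final: 4.9020 /hr


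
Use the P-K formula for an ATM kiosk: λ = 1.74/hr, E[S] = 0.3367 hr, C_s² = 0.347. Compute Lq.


ρ = λ·E[S] = 1.74·0.3367 = 0.5859
Lq = ρ²(1+C_s²)/(2(1−ρ)) = 0.3432·(1+0.347)/(2·0.4141)
= 0.3432·1.3470/0.8283 = 0.55818

Final: 0.55818


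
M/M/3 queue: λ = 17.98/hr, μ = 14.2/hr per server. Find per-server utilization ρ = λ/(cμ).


ρ = λ/(cμ) = 17.98/(3·14.2) = 17.98/42.60 = 0.4221

Final: 0.4221


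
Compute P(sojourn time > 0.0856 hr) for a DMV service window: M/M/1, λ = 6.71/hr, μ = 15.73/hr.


W ~ Exponential(μ−λ) for M/M/1.
μ − λ = 15.73 − 6.71 = 9.0200
P(W > t) = e^{−(μ−λ)t} = e^{−0.7721} = 0.462036

Final: 0.462036


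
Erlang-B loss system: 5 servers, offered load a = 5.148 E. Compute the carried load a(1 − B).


B(5,5.148) = 0.296759 (Erlang-B)
Carried load = a(1 − B) = 5.148·(1 − 0.296759) = 5.148·0.703241 = 3.6203 E

Final: 3.6203 Erlangs


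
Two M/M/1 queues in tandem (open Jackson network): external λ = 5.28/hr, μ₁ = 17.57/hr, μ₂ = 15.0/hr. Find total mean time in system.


Each node sees arrival rate λ = 5.28/hr (tandem ⇒ throughput preserved).
W₁ = 1/(μ₁−λ) = 1/(17.57−5.28) = 0.08137 hr
W₂ = 1/(μ₂−λ) = 1/(15.0−5.28) = 0.10288 hr
W_total = W₁ + W₂ = 0.08137 + 0.10288 = 0.18425 hr

Final: 0.18425 hr


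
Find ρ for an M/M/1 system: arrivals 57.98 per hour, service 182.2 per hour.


ρ = λ/μ = 57.98/182.2 = 0.3182

Final: 0.3182


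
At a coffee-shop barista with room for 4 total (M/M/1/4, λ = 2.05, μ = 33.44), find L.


ρ = 2.05/33.44 = 0.06130
L = ρ[1 − (K+1)ρ^K + Kρ^(K+1)] / [(1−ρ)(1−ρ^(K+1))]
Numerator: 0.06130·(1 − 5·0.00001412 + 4·0.0000008658) = 0.061300
Denominator: (0.9387)·(0.999999) = 0.938695
L = 0.061300/0.938695 = 0.06530

Final: 0.06530


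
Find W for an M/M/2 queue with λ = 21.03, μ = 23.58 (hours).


a = 0.8919; ρ = 0.4459; P₀ = 0.383194
Lq = P₀·a^c·ρ/(c!(1−ρ)²) = 0.22137
Wq = Lq/λ = 0.22137/21.03 = 0.01053 hr
W = Wq + 1/μ = 0.01053 + 0.04241 = 0.05294 hr

Final: 0.05294 hr


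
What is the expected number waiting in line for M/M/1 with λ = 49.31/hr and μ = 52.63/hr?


ρ = 49.31/52.63 = 0.9369
Lq = ρ²/(1−ρ) = 0.8778/0.06308 = 13.9155

Final: 13.9155


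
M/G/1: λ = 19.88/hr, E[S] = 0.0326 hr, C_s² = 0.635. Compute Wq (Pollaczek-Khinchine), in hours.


ρ = λ·E[S] = 19.88·0.0326 = 0.6481
E[S²] = E[S]²(1+C_s²) = 0.0326²·(1+0.635) = 0.001738
Wq = λ·E[S²]/(2(1−ρ)) = 19.88·0.001738/(2·0.3519) = 0.04908 hr

Final: 0.04908 hr


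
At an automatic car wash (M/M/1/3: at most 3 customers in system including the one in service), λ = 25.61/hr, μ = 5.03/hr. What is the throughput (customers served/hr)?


ρ = 5.0915; P_K = (1−ρ)ρ^3/(1−ρ^4) = 0.804790
λ_eff = λ(1 − P_K) = 25.61·(1 − 0.804790) = 25.61·0.195210 = 4.9993 /hr

Final: 4.9993 /hr


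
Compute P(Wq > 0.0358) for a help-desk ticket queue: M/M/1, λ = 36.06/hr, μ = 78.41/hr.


ρ = 36.06/78.41 = 0.4599
P(Wq > t) = ρ·e^{−(μ−λ)t} = 0.4599·e^{−1.5161}
= 0.4599·0.219560 = 0.100973

Final: 0.100973


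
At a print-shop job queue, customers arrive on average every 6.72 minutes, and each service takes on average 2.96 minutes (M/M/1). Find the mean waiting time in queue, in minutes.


λ = 60/6.72 = 8.9286 /hr
μ = 60/2.96 = 20.2703 /hr
ρ = λ/μ = 8.9286/20.2703 = 0.4405
Wq = ρ/(μ−λ) = 0.4405/(20.2703−8.9286) = 0.03884 hr
In minutes: 0.03884·60 = 2.330 min

Final: 2.330 min


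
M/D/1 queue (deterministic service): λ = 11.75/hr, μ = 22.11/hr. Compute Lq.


ρ = 11.75/22.11 = 0.5314
M/D/1: Lq = ρ²/(2(1−ρ)) = 0.2824/(2·0.4686) = 0.30137

Final: 0.30137


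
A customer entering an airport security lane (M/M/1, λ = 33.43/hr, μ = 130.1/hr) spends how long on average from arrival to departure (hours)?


W = 1/(μ−λ) = 1/(130.1 − 33.43) = 1/96.67 = 0.01034 hr

Final: 0.01034 hr


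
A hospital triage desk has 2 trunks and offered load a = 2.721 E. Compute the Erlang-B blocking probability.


B(c,a) = (a^c/c!) / Σ_{k=0}^{c} a^k/k!
a^2/2! = 3.701921
Σ terms (k=0..2): 1.00000 + 2.72100 + 3.70192 = 7.422921
B = 3.701921/7.422921 = 0.498715

Final: 0.498715


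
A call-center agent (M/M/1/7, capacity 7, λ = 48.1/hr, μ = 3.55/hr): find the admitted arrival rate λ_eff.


ρ = 13.5493; P_K = (1−ρ)ρ^7/(1−ρ^8) = 0.926195
λ_eff = λ(1 − P_K) = 48.1·(1 − 0.926195) = 48.1·0.073805 = 3.5500 /hr

Final: 3.5500 /hr


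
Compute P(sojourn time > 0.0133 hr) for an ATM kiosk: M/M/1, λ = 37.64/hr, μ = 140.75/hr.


W ~ Exponential(μ−λ) for M/M/1.
μ − λ = 140.75 − 37.64 = 103.1100
P(W > t) = e^{−(μ−λ)t} = e^{−1.3714} = 0.253761

Final: 0.253761


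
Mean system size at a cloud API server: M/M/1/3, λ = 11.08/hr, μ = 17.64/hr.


ρ = 11.08/17.64 = 0.6281
L = ρ[1 − (K+1)ρ^K + Kρ^(K+1)] / [(1−ρ)(1−ρ^(K+1))]
Numerator: 0.6281·(1 − 4·0.247813 + 3·0.155656) = 0.298806
Denominator: (0.3719)·(0.844344) = 0.313997
L = 0.298806/0.313997 = 0.9516

Final: 0.9516


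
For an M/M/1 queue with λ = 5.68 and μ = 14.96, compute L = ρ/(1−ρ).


ρ = λ/μ = 5.68/14.96 = 0.3797
L = ρ/(1−ρ) = 0.3797/(1 − 0.3797) = 0.3797/0.6203 = 0.6121

Final: 0.6121


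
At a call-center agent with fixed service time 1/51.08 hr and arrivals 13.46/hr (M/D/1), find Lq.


ρ = 13.46/51.08 = 0.2635
M/D/1: Lq = ρ²/(2(1−ρ)) = 0.06944/(2·0.7365) = 0.04714

Final: 0.04714


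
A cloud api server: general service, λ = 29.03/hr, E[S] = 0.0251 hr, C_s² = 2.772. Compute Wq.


ρ = λ·E[S] = 29.03·0.0251 = 0.7287
E[S²] = E[S]²(1+C_s²) = 0.0251²·(1+2.772) = 0.002376
Wq = λ·E[S²]/(2(1−ρ)) = 29.03·0.002376/(2·0.2713) = 0.12712 hr

Final: 0.12712 hr


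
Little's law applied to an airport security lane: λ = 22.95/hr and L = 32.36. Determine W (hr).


W = L/λ = 32.36/22.95 = 1.4100 hr

Final: 1.4100 hr


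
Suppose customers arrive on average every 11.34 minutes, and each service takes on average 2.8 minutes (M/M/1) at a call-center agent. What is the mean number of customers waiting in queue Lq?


λ = 60/11.34 = 5.2910 /hr
μ = 60/2.8 = 21.4286 /hr
ρ = λ/μ = 5.2910/21.4286 = 0.2469
Lq = ρ²/(1−ρ) = 0.06097/0.7531 = 0.08096

Final: 0.08096


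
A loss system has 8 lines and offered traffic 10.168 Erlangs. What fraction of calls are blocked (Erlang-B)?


B(c,a) = (a^c/c!) / Σ_{k=0}^{c} a^k/k!
a^8/8! = 2833.764641
Σ terms (k=0..8): 1.00000 + 10.16800 + 51.69411 + 175.20858 + 445.38020 + 905.72518 + 1534.90227 + 2229.55519 + 2833.76464 = 8187.398169
B = 2833.764641/8187.398169 = 0.346113

Final: 0.346113


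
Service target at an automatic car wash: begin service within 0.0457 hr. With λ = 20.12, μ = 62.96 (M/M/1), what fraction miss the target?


ρ = 20.12/62.96 = 0.3196
P(Wq > t) = ρ·e^{−(μ−λ)t} = 0.3196·e^{−1.9578}
= 0.3196·0.141170 = 0.045114

Final: 0.045114


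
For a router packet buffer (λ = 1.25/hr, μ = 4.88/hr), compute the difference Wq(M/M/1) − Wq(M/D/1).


ρ = 1.25/4.88 = 0.2561
Wq(M/M/1) = ρ/(μ−λ) = 0.2561/3.63 = 0.07056 hr
Wq(M/D/1) = ρ/(2(μ−λ)) = 0.03528 hr
Savings = 0.07056 − 0.03528 = 0.03528 hr

Final: 0.03528 hr


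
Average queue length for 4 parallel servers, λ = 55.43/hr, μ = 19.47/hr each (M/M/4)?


a = λ/μ = 2.8469; ρ = a/4 = 0.7117
P₀ = 0.047079
Lq = P₀·a^c·ρ / (c!·(1−ρ)²) = 0.047079·65.69249·0.7117/(24·0.08310)
= 1.10376

Final: 1.10376


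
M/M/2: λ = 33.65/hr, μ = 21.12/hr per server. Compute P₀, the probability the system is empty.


a = λ/μ = 33.65/21.12 = 1.5933; ρ = a/c = 0.7966
Σ_{k=0}^{1} a^k/k! (terms k=0..1) = 1.00000 + 1.59328 = 2.59328
Tail: a^2/(2!(1−ρ)) = 2.53853/(2·0.2034) = 6.24141
P₀ = 1/(2.59328 + 6.24141) = 1/8.83469 = 0.113190

Final: 0.113190


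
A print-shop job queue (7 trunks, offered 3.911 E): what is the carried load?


B(7,3.911) = 0.058279 (Erlang-B)
Carried load = a(1 − B) = 3.911·(1 − 0.058279) = 3.911·0.941721 = 3.6831 E

Final: 3.6831 Erlangs


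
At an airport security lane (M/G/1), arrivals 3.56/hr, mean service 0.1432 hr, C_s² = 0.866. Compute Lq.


ρ = λ·E[S] = 3.56·0.1432 = 0.5098
Lq = ρ²(1+C_s²)/(2(1−ρ)) = 0.2599·(1+0.866)/(2·0.4902)
= 0.2599·1.8660/0.9804 = 0.49464

Final: 0.49464


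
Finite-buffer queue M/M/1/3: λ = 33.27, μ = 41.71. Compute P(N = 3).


ρ = λ/μ = 33.27/41.71 = 0.7977
P_K = (1−ρ)ρ^K/(1−ρ^(K+1)) = (0.2023·0.507502)/(1 − 0.404809)
= 0.102693/0.595191 = 0.172538

Final: 0.172538


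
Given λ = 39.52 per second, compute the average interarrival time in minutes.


Mean interarrival time = 1/λ = 1/39.52 second = 0.02530 second
In minutes: 0.02530 × 0.0166667 = 0.0004217 min

Final: 0.0004217 min


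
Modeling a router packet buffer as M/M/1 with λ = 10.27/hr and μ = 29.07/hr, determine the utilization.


ρ = λ/μ = 10.27/29.07 = 0.3533

Final: 0.3533
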